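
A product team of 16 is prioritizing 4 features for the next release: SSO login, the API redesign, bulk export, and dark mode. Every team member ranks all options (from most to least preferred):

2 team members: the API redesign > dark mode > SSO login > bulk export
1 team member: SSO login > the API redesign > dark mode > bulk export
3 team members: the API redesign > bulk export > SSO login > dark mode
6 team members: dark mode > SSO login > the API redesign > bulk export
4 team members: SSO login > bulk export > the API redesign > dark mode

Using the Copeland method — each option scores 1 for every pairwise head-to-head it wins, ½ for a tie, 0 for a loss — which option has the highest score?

SSO login

SSO login: beats the API redesign and bulk export; ties dark mode → score 2.5.
the API redesign: beats bulk export and dark mode; loses to SSO login → score 2.
bulk export: loses to SSO login, the API redesign, and dark mode → score 0.
dark mode: beats bulk export; ties SSO login; loses to the API redesign → score 1.5.
SSO login has the best pairwise record.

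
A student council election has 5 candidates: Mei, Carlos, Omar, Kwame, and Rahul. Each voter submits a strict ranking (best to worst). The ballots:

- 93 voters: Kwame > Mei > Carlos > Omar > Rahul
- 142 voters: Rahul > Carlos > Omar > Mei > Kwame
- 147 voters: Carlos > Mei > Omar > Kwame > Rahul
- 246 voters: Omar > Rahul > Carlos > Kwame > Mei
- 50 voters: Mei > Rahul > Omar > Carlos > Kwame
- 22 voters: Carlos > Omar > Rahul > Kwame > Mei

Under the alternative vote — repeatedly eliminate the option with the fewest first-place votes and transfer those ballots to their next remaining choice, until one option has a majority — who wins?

Carlos

Round 1: Mei 50, Carlos 169, Omar 246, Kwame 93, Rahul 142. Eliminate Mei.
Round 2: Carlos 169, Omar 246, Kwame 93, Rahul 192. Eliminate Kwame.
Round 3: Carlos 262, Omar 246, Rahul 192. Eliminate Rahul.
Round 4: Carlos 404, Omar 296. Carlos has a majority.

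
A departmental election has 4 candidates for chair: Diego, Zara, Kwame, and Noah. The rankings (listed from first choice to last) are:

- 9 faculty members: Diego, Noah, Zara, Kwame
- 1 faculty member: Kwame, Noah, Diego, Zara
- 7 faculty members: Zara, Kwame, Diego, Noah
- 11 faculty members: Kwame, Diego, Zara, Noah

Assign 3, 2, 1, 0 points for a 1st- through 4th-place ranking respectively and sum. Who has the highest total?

Diego

Diego: 9·3 + 1·1 + 7·1 + 11·2 = 57
Zara: 9·1 + 1·0 + 7·3 + 11·1 = 41
Kwame: 9·0 + 1·3 + 7·2 + 11·3 = 50
Noah: 9·2 + 1·2 + 7·0 + 11·0 = 20
Diego has the highest Borda score (57).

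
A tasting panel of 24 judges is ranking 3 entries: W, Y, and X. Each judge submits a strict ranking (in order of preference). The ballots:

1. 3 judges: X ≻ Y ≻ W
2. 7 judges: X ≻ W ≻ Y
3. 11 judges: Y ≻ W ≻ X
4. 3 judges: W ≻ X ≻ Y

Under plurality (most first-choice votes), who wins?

Y

First-place votes: W 3, Y 11, X 10.
Y has the most first-place votes.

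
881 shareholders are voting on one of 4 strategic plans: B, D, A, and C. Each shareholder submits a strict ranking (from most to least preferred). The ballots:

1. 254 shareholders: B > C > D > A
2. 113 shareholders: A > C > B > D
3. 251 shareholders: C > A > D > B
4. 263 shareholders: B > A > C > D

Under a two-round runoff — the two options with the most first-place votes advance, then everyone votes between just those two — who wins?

B

Round 1 first-place votes: B 517, D 0, A 113, C 251.
B and C advance.
Runoff: B is preferred to C by 517 voters; C by 364.
B wins the runoff.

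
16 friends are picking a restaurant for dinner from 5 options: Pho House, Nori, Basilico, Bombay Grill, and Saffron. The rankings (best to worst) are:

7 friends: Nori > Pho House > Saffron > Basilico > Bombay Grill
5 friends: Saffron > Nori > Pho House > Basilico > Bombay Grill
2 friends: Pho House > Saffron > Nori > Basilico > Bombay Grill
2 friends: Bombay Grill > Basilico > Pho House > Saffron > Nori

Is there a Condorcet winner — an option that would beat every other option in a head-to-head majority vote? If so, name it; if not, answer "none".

none

Checking pairwise contests:
Nori beats Pho House 12–4.
Saffron beats Nori 9–7.
Pho House beats Basilico 14–2.
Pho House beats Bombay Grill 14–2.
Pho House beats Saffron 11–5.
Every option loses at least one head-to-head, so there is no Condorcet winner.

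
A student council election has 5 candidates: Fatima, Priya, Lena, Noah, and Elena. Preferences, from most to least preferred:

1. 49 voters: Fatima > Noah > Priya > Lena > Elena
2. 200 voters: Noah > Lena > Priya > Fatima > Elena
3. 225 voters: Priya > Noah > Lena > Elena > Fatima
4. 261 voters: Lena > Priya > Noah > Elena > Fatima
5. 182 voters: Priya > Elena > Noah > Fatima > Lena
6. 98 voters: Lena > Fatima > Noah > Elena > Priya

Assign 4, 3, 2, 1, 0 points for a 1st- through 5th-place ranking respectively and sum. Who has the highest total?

Priya

Fatima: 49·4 + 200·1 + 225·0 + 261·0 + 182·1 + 98·3 = 872
Priya: 49·2 + 200·2 + 225·4 + 261·3 + 182·4 + 98·0 = 2909
Lena: 49·1 + 200·3 + 225·2 + 261·4 + 182·0 + 98·4 = 2535
Noah: 49·3 + 200·4 + 225·3 + 261·2 + 182·2 + 98·2 = 2704
Elena: 49·0 + 200·0 + 225·1 + 261·1 + 182·3 + 98·1 = 1130
Priya has the highest Borda score (2909).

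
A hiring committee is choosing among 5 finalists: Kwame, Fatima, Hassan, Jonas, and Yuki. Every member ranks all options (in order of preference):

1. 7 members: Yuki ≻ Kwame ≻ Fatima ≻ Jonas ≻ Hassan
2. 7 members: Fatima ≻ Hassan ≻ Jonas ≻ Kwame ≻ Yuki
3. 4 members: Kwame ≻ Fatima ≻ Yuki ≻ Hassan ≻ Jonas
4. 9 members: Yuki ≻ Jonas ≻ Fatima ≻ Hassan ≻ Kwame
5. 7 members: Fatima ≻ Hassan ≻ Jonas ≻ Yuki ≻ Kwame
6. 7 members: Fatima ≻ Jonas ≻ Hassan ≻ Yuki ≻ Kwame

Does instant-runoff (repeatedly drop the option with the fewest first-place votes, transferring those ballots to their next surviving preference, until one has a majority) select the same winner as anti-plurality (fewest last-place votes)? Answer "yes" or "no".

Instant-runoff — R1 Kwame 4, Fatima 21, Hassan 0, Jonas 0, Yuki 16 (Fatima winner). Winner: Fatima.
Anti-plurality — last-place votes: Kwame 23, Fatima 0, Hassan 7, Jonas 4, Yuki 7. Winner: Fatima.
The two methods agree.

yes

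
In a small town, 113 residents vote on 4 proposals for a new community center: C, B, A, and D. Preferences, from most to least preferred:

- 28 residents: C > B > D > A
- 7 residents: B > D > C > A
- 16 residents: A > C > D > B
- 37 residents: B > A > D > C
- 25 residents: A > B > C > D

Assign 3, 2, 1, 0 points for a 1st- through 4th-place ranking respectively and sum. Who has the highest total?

B

C: 28·3 + 7·1 + 16·2 + 37·0 + 25·1 = 148
B: 28·2 + 7·3 + 16·0 + 37·3 + 25·2 = 238
A: 28·0 + 7·0 + 16·3 + 37·2 + 25·3 = 197
D: 28·1 + 7·2 + 16·1 + 37·1 + 25·0 = 95
B has the highest Borda score (238).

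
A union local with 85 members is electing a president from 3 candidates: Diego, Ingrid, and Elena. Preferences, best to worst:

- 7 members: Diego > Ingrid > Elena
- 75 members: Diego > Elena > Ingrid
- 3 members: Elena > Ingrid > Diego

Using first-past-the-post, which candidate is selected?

Diego

First-place votes: Diego 82, Ingrid 0, Elena 3.
Diego has the most first-place votes.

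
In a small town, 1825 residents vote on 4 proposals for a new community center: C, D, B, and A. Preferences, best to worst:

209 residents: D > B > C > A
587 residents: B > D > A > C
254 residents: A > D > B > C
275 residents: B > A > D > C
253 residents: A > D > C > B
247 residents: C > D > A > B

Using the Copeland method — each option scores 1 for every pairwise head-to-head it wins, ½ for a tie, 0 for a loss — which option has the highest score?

D

C: loses to D, B, and A → score 0.
D: beats C, B, and A → score 3.
B: beats C and A; loses to D → score 2.
A: beats C; loses to D and B → score 1.
D has the best pairwise record.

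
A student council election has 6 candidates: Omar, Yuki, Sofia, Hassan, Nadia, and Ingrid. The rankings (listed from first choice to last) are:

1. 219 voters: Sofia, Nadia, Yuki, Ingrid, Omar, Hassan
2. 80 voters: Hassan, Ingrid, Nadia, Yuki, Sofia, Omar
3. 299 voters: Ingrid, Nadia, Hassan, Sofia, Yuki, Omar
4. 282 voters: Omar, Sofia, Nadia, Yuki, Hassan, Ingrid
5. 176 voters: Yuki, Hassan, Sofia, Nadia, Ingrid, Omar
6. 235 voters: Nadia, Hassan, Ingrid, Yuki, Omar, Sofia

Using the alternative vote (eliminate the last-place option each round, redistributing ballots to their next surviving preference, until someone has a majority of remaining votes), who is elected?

Round 1: Omar 282, Yuki 176, Sofia 219, Hassan 80, Nadia 235, Ingrid 299. Eliminate Hassan.
Round 2: Omar 282, Yuki 176, Sofia 219, Nadia 235, Ingrid 379. Eliminate Yuki.
Round 3: Omar 282, Sofia 395, Nadia 235, Ingrid 379. Eliminate Nadia.
Round 4: Omar 282, Sofia 395, Ingrid 614. Eliminate Omar.
Round 5: Sofia 677, Ingrid 614. Sofia has a majority.

Sofia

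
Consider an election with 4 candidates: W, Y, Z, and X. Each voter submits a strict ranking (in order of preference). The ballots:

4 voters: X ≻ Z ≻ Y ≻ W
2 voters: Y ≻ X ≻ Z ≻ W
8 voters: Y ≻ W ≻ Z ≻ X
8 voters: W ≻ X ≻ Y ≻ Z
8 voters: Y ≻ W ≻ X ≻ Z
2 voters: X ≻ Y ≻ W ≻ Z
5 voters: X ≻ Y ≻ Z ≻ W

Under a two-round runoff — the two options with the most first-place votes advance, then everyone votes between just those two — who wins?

X

Round 1 first-place votes: W 8, Y 18, Z 0, X 11.
Y and X advance.
Runoff: Y is preferred to X by 18 voters; X by 19.
X wins the runoff.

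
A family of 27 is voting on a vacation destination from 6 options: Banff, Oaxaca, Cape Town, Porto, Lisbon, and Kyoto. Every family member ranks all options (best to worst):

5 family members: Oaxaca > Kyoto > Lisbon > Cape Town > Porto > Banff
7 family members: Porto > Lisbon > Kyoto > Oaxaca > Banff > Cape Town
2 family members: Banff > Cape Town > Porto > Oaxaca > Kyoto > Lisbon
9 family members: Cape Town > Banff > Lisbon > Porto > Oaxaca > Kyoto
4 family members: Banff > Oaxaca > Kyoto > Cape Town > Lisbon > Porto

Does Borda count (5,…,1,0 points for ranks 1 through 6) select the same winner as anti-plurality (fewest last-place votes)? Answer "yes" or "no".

no

Borda — scores: Banff 73, Oaxaca 68, Cape Town 71, Porto 64, Lisbon 74, Kyoto 55. Winner: Lisbon.
Anti-plurality — last-place votes: Banff 5, Oaxaca 0, Cape Town 7, Porto 4, Lisbon 2, Kyoto 9. Winner: Oaxaca.
The two methods disagree.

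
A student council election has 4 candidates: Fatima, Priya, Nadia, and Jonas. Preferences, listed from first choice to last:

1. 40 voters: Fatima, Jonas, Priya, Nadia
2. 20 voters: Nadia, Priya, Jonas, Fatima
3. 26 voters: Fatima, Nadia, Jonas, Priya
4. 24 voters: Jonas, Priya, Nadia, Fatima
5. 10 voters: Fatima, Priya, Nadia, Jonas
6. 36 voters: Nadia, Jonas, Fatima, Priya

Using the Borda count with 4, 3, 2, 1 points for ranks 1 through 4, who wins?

Jonas

Fatima: 40·4 + 20·1 + 26·4 + 24·1 + 10·4 + 36·2 = 420
Priya: 40·2 + 20·3 + 26·1 + 24·3 + 10·3 + 36·1 = 304
Nadia: 40·1 + 20·4 + 26·3 + 24·2 + 10·2 + 36·4 = 410
Jonas: 40·3 + 20·2 + 26·2 + 24·4 + 10·1 + 36·3 = 426
Jonas has the highest Borda score (426).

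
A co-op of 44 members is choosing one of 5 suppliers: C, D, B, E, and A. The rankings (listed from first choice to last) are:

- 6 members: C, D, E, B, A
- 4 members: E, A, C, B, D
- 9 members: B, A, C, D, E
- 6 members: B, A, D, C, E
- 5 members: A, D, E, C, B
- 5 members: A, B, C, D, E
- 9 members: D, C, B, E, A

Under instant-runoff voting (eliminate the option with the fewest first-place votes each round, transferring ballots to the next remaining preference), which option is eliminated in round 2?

C

Round 1: C 6, D 9, B 15, E 4, A 10. Eliminate E.
Round 2: C 6, D 9, B 15, A 14. Eliminate C.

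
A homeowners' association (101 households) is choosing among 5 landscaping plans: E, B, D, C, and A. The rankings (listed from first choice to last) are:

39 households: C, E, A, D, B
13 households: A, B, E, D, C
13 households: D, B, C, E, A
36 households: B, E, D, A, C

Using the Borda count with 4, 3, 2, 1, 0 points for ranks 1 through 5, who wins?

E

E: 39·3 + 13·2 + 13·1 + 36·3 = 264
B: 39·0 + 13·3 + 13·3 + 36·4 = 222
D: 39·1 + 13·1 + 13·4 + 36·2 = 176
C: 39·4 + 13·0 + 13·2 + 36·0 = 182
A: 39·2 + 13·4 + 13·0 + 36·1 = 166
E has the highest Borda score (264).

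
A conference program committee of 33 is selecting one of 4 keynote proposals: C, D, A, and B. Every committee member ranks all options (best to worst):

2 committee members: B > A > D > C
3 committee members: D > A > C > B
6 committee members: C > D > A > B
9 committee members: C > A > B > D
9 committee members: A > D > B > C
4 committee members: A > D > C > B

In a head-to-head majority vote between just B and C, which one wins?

Voters preferring B to C: 11; preferring C to B: 22.
C wins the head-to-head.

C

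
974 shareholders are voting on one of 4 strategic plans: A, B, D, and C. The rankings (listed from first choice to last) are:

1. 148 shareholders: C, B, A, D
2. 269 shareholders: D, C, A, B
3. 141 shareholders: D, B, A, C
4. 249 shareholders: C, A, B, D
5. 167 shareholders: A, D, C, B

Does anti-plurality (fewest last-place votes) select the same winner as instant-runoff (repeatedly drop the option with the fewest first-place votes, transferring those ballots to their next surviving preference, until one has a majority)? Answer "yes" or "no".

no

Anti-plurality — last-place votes: A 0, B 436, D 397, C 141. Winner: A.
Instant-runoff — R1 A 167, B 0, D 410, C 397 (B out); R2 A 167, D 410, C 397 (A out); R3 D 577, C 397 (D winner). Winner: D.
The two methods disagree.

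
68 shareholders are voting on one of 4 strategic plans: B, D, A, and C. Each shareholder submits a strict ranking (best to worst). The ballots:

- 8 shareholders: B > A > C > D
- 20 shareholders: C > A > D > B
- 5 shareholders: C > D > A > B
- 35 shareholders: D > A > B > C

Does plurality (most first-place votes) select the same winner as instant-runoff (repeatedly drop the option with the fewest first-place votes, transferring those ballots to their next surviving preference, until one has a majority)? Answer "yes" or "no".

Plurality — first-place votes: B 8, D 35, A 0, C 25. Winner: D.
Instant-runoff — R1 B 8, D 35, A 0, C 25 (D winner). Winner: D.
The two methods agree.

yes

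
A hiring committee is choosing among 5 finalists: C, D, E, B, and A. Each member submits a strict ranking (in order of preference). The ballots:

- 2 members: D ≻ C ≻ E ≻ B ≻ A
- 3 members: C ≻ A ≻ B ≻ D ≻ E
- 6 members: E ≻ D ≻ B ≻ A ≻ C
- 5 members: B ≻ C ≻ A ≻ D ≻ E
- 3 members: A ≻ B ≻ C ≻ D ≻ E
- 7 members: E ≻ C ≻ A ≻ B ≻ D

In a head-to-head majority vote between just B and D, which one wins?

Voters preferring B to D: 18; preferring D to B: 8.
B wins the head-to-head.

B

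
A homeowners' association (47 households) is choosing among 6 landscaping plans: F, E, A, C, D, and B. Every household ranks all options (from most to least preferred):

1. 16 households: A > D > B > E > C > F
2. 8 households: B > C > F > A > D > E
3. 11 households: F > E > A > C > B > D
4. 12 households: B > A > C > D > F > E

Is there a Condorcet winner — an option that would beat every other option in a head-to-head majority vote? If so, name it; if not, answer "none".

A vs F: 28–19 for A.
A vs E: 36–11 for A.
A vs C: 39–8 for A.
A vs D: 47–0 for A.
A vs B: 27–20 for A.
A beats every other option head-to-head.

A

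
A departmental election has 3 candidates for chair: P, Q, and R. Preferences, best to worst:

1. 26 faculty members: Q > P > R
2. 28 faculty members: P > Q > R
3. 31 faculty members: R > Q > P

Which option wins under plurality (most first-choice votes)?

R

First-place votes: P 28, Q 26, R 31.
R has the most first-place votes.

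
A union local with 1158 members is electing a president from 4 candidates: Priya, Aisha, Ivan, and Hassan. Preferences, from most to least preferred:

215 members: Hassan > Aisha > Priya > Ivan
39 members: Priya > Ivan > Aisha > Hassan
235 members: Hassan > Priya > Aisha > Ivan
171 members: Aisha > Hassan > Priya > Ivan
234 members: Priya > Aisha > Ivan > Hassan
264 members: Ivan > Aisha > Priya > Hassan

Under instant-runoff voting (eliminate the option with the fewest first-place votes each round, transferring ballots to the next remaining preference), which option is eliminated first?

Aisha

Round 1: Priya 273, Aisha 171, Ivan 264, Hassan 450. Eliminate Aisha.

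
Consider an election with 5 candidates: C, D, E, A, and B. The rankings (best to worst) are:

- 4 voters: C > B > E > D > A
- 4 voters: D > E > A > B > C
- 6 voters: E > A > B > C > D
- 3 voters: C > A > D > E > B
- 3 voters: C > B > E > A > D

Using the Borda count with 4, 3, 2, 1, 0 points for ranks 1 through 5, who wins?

C: 4·4 + 4·0 + 6·1 + 3·4 + 3·4 = 46
D: 4·1 + 4·4 + 6·0 + 3·2 + 3·0 = 26
E: 4·2 + 4·3 + 6·4 + 3·1 + 3·2 = 53
A: 4·0 + 4·2 + 6·3 + 3·3 + 3·1 = 38
B: 4·3 + 4·1 + 6·2 + 3·0 + 3·3 = 37
E has the highest Borda score (53).

E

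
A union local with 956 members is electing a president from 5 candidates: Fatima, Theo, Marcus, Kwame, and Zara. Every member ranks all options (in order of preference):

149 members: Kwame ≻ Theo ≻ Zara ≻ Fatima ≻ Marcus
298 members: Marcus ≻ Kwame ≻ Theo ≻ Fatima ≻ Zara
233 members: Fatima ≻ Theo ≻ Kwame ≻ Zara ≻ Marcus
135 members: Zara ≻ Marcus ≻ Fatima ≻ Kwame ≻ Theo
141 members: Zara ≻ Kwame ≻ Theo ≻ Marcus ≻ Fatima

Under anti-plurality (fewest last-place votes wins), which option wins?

Kwame

Last-place votes: Fatima 141, Theo 135, Marcus 382, Kwame 0, Zara 298.
Kwame is ranked last by the fewest voters, so Kwame wins.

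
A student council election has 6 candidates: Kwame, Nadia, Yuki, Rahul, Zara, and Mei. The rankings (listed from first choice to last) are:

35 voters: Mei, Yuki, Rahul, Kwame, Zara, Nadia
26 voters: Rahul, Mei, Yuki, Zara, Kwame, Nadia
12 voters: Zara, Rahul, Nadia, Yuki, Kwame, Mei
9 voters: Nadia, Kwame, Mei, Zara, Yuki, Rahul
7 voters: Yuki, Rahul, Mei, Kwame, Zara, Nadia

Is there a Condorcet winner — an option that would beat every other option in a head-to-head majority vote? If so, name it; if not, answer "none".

none

Checking pairwise contests:
Yuki beats Kwame 80–9.
Kwame beats Nadia 68–21.
Mei beats Yuki 70–19.
Yuki beats Rahul 51–38.
Kwame beats Zara 51–38.
Rahul beats Mei 45–44.
Every option loses at least one head-to-head, so there is no Condorcet winner.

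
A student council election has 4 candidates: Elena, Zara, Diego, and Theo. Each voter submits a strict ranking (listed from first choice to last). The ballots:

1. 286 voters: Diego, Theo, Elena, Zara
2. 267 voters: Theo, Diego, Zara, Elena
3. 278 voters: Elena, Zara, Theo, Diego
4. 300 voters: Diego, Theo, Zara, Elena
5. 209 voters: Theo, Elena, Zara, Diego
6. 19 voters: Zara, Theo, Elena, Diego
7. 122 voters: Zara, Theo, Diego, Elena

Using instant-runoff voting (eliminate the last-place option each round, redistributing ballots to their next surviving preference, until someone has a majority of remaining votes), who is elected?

Theo

Round 1: Elena 278, Zara 141, Diego 586, Theo 476. Eliminate Zara.
Round 2: Elena 278, Diego 586, Theo 617. Eliminate Elena.
Round 3: Diego 586, Theo 895. Theo has a majority.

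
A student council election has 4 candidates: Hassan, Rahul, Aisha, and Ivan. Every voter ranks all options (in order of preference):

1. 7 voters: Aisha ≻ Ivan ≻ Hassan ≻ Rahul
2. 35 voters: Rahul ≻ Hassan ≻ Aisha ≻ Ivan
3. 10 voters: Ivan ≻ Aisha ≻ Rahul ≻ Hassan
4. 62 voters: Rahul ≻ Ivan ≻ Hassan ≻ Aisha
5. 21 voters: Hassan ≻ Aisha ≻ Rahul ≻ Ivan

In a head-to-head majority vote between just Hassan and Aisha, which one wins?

Hassan

Voters preferring Hassan to Aisha: 118; preferring Aisha to Hassan: 17.
Hassan wins the head-to-head.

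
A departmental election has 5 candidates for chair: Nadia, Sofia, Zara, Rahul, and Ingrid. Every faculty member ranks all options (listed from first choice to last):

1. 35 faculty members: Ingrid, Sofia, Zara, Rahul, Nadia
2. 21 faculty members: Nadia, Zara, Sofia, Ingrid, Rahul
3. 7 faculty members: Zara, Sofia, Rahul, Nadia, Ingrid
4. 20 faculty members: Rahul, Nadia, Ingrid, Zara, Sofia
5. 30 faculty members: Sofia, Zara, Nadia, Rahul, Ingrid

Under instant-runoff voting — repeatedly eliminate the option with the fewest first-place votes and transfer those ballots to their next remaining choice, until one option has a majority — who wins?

Round 1: Nadia 21, Sofia 30, Zara 7, Rahul 20, Ingrid 35. Eliminate Zara.
Round 2: Nadia 21, Sofia 37, Rahul 20, Ingrid 35. Eliminate Rahul.
Round 3: Nadia 41, Sofia 37, Ingrid 35. Eliminate Ingrid.
Round 4: Nadia 41, Sofia 72. Sofia has a majority.

Sofia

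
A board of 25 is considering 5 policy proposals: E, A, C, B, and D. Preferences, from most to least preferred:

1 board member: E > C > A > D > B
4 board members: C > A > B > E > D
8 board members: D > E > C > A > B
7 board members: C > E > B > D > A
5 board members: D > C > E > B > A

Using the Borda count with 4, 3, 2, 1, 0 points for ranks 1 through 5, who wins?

C

E: 1·4 + 4·1 + 8·3 + 7·3 + 5·2 = 63
A: 1·2 + 4·3 + 8·1 + 7·0 + 5·0 = 22
C: 1·3 + 4·4 + 8·2 + 7·4 + 5·3 = 78
B: 1·0 + 4·2 + 8·0 + 7·2 + 5·1 = 27
D: 1·1 + 4·0 + 8·4 + 7·1 + 5·4 = 60
C has the highest Borda score (78).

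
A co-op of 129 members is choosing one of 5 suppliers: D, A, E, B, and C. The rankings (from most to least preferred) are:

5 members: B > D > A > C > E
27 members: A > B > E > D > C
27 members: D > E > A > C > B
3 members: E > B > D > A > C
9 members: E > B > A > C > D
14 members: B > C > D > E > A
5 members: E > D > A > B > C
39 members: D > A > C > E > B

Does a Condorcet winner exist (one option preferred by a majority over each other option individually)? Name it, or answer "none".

D

D vs A: 93–36 for D.
D vs E: 85–44 for D.
D vs B: 71–58 for D.
D vs C: 106–23 for D.
D beats every other option head-to-head.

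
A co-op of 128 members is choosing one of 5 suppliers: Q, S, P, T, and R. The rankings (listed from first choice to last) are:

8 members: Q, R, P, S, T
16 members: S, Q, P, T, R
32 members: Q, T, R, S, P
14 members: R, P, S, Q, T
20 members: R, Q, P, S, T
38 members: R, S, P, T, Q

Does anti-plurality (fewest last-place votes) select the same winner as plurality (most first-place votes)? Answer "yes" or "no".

Anti-plurality — last-place votes: Q 38, S 0, P 32, T 42, R 16. Winner: S.
Plurality — first-place votes: Q 40, S 16, P 0, T 0, R 72. Winner: R.
The two methods disagree.

no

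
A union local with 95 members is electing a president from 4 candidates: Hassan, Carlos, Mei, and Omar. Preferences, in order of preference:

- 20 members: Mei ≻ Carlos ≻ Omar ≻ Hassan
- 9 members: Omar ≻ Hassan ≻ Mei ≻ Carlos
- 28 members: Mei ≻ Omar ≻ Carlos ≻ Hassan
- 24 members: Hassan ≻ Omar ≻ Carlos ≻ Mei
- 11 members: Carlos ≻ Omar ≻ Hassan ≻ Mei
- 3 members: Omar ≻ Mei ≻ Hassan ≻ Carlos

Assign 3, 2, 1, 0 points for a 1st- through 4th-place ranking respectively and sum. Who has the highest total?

Omar

Hassan: 20·0 + 9·2 + 28·0 + 24·3 + 11·1 + 3·1 = 104
Carlos: 20·2 + 9·0 + 28·1 + 24·1 + 11·3 + 3·0 = 125
Mei: 20·3 + 9·1 + 28·3 + 24·0 + 11·0 + 3·2 = 159
Omar: 20·1 + 9·3 + 28·2 + 24·2 + 11·2 + 3·3 = 182
Omar has the highest Borda score (182).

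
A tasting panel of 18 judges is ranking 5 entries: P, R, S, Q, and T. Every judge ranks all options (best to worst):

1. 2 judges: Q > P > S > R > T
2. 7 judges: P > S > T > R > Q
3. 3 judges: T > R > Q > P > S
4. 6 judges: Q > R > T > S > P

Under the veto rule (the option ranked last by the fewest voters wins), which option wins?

R

Last-place votes: P 6, R 0, S 3, Q 7, T 2.
R is ranked last by the fewest voters, so R wins.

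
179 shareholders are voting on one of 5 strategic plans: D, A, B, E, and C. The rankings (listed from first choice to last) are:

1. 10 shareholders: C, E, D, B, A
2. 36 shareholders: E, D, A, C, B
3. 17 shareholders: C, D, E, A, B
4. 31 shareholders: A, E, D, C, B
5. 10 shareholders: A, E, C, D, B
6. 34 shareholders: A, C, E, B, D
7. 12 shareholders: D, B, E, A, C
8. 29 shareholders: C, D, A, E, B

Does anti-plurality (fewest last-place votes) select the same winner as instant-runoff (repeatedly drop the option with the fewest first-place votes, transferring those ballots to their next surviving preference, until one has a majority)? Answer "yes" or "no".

Anti-plurality — last-place votes: D 34, A 10, B 123, E 0, C 12. Winner: E.
Instant-runoff — R1 D 12, A 75, B 0, E 36, C 56 (B out); R2 D 12, A 75, E 36, C 56 (D out); R3 A 75, E 48, C 56 (E out); R4 A 123, C 56 (A winner). Winner: A.
The two methods disagree.

no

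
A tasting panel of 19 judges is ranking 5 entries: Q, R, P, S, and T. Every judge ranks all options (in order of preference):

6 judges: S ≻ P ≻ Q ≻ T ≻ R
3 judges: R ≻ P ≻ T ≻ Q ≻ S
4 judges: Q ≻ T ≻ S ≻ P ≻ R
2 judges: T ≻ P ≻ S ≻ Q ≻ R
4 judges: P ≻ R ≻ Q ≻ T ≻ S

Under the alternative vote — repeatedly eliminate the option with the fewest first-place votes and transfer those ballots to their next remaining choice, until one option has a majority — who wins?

S

Round 1: Q 4, R 3, P 4, S 6, T 2. Eliminate T.
Round 2: Q 4, R 3, P 6, S 6. Eliminate R.
Round 3: Q 4, P 9, S 6. Eliminate Q.
Round 4: P 9, S 10. S has a majority.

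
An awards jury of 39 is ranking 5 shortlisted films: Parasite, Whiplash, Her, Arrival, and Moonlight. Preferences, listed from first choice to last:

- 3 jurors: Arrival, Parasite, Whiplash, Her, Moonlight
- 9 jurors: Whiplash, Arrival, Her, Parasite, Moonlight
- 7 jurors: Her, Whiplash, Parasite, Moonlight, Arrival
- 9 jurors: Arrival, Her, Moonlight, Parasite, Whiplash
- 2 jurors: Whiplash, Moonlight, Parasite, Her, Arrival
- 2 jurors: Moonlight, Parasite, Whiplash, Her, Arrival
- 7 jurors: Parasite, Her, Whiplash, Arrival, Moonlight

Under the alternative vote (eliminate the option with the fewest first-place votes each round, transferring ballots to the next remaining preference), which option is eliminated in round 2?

Her

Round 1: Parasite 7, Whiplash 11, Her 7, Arrival 12, Moonlight 2. Eliminate Moonlight.
Round 2: Parasite 9, Whiplash 11, Her 7, Arrival 12. Eliminate Her.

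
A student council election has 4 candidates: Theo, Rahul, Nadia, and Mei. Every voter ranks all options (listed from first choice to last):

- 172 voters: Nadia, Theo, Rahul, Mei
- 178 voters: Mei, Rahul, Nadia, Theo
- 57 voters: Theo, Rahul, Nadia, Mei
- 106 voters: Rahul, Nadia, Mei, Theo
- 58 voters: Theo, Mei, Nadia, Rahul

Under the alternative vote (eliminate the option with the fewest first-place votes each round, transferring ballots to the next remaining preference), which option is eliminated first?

Round 1: Theo 115, Rahul 106, Nadia 172, Mei 178. Eliminate Rahul.

Rahul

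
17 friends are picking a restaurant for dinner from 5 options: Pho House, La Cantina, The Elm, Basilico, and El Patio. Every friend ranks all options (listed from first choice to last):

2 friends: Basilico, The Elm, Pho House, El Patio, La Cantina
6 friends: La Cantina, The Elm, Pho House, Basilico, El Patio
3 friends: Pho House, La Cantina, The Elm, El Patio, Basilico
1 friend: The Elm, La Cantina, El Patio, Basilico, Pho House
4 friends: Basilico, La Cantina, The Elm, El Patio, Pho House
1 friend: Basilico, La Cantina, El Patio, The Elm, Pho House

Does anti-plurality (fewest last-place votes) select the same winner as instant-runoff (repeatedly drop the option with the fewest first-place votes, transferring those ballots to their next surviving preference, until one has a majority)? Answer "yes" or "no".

Anti-plurality — last-place votes: Pho House 6, La Cantina 2, The Elm 0, Basilico 3, El Patio 6. Winner: The Elm.
Instant-runoff — R1 Pho House 3, La Cantina 6, The Elm 1, Basilico 7, El Patio 0 (El Patio out); R2 Pho House 3, La Cantina 6, The Elm 1, Basilico 7 (The Elm out); R3 Pho House 3, La Cantina 7, Basilico 7 (Pho House out); R4 La Cantina 10, Basilico 7 (La Cantina winner). Winner: La Cantina.
The two methods disagree.

no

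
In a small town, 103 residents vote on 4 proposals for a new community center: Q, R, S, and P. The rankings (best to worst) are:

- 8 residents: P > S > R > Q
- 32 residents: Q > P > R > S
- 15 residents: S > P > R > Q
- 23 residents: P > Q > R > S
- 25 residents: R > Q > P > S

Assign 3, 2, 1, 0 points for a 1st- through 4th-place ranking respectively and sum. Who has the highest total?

Q: 8·0 + 32·3 + 15·0 + 23·2 + 25·2 = 192
R: 8·1 + 32·1 + 15·1 + 23·1 + 25·3 = 153
S: 8·2 + 32·0 + 15·3 + 23·0 + 25·0 = 61
P: 8·3 + 32·2 + 15·2 + 23·3 + 25·1 = 212
P has the highest Borda score (212).

P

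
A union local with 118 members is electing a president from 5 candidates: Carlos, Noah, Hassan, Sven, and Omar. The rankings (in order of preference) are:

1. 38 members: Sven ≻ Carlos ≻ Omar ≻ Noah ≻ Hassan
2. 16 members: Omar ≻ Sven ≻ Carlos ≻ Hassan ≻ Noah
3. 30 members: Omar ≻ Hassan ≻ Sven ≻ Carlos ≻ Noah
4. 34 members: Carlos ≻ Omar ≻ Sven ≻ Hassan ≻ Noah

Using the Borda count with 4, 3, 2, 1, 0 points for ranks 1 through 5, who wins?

Omar

Carlos: 38·3 + 16·2 + 30·1 + 34·4 = 312
Noah: 38·1 + 16·0 + 30·0 + 34·0 = 38
Hassan: 38·0 + 16·1 + 30·3 + 34·1 = 140
Sven: 38·4 + 16·3 + 30·2 + 34·2 = 328
Omar: 38·2 + 16·4 + 30·4 + 34·3 = 362
Omar has the highest Borda score (362).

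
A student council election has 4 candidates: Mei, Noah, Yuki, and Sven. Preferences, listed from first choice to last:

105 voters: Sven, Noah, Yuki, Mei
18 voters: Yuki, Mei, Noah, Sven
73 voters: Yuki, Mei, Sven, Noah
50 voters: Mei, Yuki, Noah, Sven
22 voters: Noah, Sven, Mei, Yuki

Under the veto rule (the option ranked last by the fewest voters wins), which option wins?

Last-place votes: Mei 105, Noah 73, Yuki 22, Sven 68.
Yuki is ranked last by the fewest voters, so Yuki wins.

Yuki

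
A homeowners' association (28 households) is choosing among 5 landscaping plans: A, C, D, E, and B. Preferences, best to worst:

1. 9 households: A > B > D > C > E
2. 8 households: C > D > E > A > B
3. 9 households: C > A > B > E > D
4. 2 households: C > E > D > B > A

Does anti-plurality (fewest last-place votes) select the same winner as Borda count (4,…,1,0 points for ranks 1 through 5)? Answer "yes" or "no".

Anti-plurality — last-place votes: A 2, C 0, D 9, E 9, B 8. Winner: C.
Borda — scores: A 71, C 85, D 46, E 31, B 47. Winner: C.
The two methods agree.

yes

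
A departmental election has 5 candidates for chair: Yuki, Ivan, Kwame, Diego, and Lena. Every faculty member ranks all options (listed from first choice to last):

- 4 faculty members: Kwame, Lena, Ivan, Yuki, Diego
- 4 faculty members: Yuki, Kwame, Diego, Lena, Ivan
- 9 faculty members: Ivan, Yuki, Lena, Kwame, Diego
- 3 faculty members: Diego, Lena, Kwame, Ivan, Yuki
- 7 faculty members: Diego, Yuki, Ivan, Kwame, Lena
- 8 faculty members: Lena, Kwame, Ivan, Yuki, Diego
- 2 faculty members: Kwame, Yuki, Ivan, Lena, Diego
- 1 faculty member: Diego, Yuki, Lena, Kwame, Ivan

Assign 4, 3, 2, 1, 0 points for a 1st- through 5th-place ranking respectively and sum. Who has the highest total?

Yuki: 4·1 + 4·4 + 9·3 + 3·0 + 7·3 + 8·1 + 2·3 + 1·3 = 85
Ivan: 4·2 + 4·0 + 9·4 + 3·1 + 7·2 + 8·2 + 2·2 + 1·0 = 81
Kwame: 4·4 + 4·3 + 9·1 + 3·2 + 7·1 + 8·3 + 2·4 + 1·1 = 83
Diego: 4·0 + 4·2 + 9·0 + 3·4 + 7·4 + 8·0 + 2·0 + 1·4 = 52
Lena: 4·3 + 4·1 + 9·2 + 3·3 + 7·0 + 8·4 + 2·1 + 1·2 = 79
Yuki has the highest Borda score (85).

Yuki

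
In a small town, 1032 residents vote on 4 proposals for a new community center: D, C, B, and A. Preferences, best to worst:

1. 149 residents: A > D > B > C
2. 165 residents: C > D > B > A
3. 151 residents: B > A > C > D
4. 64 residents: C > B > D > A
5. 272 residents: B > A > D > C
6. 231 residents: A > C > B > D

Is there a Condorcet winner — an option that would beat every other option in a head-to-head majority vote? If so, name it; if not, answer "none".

B

B vs D: 718–314 for B.
B vs C: 572–460 for B.
B vs A: 652–380 for B.
B beats every other option head-to-head.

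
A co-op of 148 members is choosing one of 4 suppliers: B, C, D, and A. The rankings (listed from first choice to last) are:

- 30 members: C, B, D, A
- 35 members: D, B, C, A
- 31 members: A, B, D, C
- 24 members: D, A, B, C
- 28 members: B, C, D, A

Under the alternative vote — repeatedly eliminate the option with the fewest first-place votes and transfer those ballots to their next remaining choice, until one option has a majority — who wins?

Round 1: B 28, C 30, D 59, A 31. Eliminate B.
Round 2: C 58, D 59, A 31. Eliminate A.
Round 3: C 58, D 90. D has a majority.

D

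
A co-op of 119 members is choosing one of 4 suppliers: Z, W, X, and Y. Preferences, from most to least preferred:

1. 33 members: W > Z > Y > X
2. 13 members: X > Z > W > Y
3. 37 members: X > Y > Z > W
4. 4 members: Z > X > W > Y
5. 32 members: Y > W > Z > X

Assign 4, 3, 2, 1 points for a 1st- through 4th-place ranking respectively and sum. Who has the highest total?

Y

Z: 33·3 + 13·3 + 37·2 + 4·4 + 32·2 = 292
W: 33·4 + 13·2 + 37·1 + 4·2 + 32·3 = 299
X: 33·1 + 13·4 + 37·4 + 4·3 + 32·1 = 277
Y: 33·2 + 13·1 + 37·3 + 4·1 + 32·4 = 322
Y has the highest Borda score (322).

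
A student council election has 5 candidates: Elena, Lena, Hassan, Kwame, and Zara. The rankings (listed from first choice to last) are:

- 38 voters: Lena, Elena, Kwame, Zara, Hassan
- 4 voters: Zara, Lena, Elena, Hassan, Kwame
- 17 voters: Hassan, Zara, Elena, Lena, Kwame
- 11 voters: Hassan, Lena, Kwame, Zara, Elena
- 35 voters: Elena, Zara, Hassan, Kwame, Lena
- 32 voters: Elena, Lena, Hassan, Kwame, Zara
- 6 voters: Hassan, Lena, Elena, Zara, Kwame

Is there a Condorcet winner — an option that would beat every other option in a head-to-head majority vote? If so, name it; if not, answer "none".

Elena vs Lena: 84–59 for Elena.
Elena vs Hassan: 109–34 for Elena.
Elena vs Kwame: 132–11 for Elena.
Elena vs Zara: 111–32 for Elena.
Elena beats every other option head-to-head.

Elena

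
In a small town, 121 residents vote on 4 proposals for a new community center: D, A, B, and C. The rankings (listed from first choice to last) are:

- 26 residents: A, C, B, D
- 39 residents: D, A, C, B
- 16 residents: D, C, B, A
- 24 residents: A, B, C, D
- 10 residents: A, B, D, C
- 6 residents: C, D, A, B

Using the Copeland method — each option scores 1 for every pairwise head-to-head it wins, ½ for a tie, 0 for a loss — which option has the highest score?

D: beats A, B, and C → score 3.
A: beats B and C; loses to D → score 2.
B: loses to D, A, and C → score 0.
C: beats B; loses to D and A → score 1.
D has the best pairwise record.

D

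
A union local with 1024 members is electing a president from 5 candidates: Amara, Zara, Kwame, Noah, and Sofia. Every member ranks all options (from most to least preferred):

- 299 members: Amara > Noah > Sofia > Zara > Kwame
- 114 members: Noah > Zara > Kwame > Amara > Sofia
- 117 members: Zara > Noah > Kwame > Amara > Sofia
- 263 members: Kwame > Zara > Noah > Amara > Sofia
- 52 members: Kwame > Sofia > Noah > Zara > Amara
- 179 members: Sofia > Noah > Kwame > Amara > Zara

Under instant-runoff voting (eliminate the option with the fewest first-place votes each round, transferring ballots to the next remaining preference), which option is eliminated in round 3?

Round 1: Amara 299, Zara 117, Kwame 315, Noah 114, Sofia 179. Eliminate Noah.
Round 2: Amara 299, Zara 231, Kwame 315, Sofia 179. Eliminate Sofia.
Round 3: Amara 299, Zara 231, Kwame 494. Eliminate Zara.

Zara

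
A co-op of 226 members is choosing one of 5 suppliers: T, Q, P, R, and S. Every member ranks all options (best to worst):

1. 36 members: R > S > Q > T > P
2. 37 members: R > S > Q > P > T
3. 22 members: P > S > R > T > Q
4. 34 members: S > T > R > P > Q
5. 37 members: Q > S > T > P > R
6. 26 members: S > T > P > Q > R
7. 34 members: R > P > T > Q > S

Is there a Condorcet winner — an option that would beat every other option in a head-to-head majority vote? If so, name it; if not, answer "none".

S vs T: 192–34 for S.
S vs Q: 155–71 for S.
S vs P: 170–56 for S.
S vs R: 119–107 for S.
S beats every other option head-to-head.

S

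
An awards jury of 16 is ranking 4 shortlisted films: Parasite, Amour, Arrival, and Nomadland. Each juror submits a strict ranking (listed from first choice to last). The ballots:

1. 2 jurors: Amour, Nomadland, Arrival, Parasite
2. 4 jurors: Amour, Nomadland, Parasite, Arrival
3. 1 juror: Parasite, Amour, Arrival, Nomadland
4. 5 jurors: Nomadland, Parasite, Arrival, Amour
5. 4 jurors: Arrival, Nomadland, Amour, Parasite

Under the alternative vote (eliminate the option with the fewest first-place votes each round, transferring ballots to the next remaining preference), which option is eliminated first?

Round 1: Parasite 1, Amour 6, Arrival 4, Nomadland 5. Eliminate Parasite.

Parasite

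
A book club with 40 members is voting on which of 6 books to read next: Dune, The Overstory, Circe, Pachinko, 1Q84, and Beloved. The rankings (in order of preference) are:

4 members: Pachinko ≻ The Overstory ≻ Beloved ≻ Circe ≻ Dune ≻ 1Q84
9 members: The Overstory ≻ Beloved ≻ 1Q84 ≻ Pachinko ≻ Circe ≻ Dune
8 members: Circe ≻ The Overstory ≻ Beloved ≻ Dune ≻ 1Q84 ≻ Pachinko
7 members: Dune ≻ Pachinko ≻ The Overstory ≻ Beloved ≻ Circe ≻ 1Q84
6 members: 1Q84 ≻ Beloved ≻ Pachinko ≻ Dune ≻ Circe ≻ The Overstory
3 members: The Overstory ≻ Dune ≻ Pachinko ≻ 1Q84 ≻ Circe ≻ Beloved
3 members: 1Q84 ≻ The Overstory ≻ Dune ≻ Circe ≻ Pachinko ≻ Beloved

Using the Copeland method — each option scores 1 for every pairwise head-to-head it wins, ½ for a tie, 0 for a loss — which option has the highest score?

Dune: beats Pachinko and 1Q84; loses to The Overstory, Circe, and Beloved → score 2.
The Overstory: beats Dune, Circe, Pachinko, 1Q84, and Beloved → score 5.
Circe: beats Dune; loses to The Overstory, Pachinko, 1Q84, and Beloved → score 1.
Pachinko: beats Circe; loses to Dune, The Overstory, 1Q84, and Beloved → score 1.
1Q84: beats Circe and Pachinko; loses to Dune, The Overstory, and Beloved → score 2.
Beloved: beats Dune, Circe, Pachinko, and 1Q84; loses to The Overstory → score 4.
The Overstory has the best pairwise record.

The Overstory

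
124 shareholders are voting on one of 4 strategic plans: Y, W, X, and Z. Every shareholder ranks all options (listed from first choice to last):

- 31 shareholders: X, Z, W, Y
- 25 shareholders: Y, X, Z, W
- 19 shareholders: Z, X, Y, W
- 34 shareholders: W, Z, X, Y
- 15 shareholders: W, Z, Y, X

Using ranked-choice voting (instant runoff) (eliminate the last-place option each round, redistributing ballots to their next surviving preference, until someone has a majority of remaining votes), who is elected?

Round 1: Y 25, W 49, X 31, Z 19. Eliminate Z.
Round 2: Y 25, W 49, X 50. Eliminate Y.
Round 3: W 49, X 75. X has a majority.

X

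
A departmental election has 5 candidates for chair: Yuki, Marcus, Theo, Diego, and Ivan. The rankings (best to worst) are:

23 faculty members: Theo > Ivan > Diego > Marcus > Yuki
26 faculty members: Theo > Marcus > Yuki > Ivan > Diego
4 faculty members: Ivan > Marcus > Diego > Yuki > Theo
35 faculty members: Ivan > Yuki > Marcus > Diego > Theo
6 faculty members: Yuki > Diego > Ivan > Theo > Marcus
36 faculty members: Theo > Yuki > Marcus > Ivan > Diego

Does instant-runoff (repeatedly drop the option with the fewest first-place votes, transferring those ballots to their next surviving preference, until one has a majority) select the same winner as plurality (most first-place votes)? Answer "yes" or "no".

yes

Instant-runoff — R1 Yuki 6, Marcus 0, Theo 85, Diego 0, Ivan 39 (Theo winner). Winner: Theo.
Plurality — first-place votes: Yuki 6, Marcus 0, Theo 85, Diego 0, Ivan 39. Winner: Theo.
The two methods agree.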